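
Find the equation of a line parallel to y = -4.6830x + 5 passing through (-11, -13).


Parallel lines have equal slopes.
m2 = -4.6830
b2 = -13 + 4.6830*(-11) = -64.5130

y = -4.6830x - 64.5130


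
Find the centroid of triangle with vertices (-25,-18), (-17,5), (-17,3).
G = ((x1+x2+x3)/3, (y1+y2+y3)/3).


Gx = (-25- 17- 17)/3 = -59/3 = -19.6667
Gy = (-18+5+3)/3 = -10/3 = -3.3333

G = (-19.6667, -3.3333)


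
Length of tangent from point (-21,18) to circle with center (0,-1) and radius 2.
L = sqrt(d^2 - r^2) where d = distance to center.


d = sqrt((-21-0)^2 + (18+ 1)^2) = sqrt(441+361) = 28.3196
L = sqrt(802.0000 - 4) = sqrt(798.0000) = 28.2489

28.2489


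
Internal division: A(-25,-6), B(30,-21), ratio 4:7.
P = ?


Px = (4*30 + 7*(-25))/11 = -55/11 = -5.0000
Py = (4*(-21) + 7*(-6))/11 = -126/11 = -11.4545

P = (-5.0000, -11.4545)


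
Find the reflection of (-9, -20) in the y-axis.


Reflection rule for y-axis: (-x, y)
(-9, -20) -> (9, -20)

(9, -20)


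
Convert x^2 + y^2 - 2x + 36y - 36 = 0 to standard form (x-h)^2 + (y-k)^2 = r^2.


h = -D/2 = 2/2 = 1
k = -E/2 = -36/2 = -18
r^2 = h^2 + k^2 - F = 1 + 324 + 36 = 361
r = 19

Center (1, -18), radius = 19


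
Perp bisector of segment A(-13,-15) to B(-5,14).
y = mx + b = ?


Midpoint = (-9, -0.5)
Slope of AB = dy/dx = 29/8 = 3.6250
Perp slope = -dx/dy = -8/29 = -0.2759
b = My - (perp slope)*Mx = -0.5 + (8*(-9))/29 = -0.5 - 2.4828 = -2.9828

y = -0.2759x - 2.9828


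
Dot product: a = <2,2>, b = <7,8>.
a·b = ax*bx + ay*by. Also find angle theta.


a·b = 2*7 + 2*8 = 14 + 16 = 30
|a| = sqrt(4+4) = 2.8284
|b| = sqrt(49+64) = 10.6301
cos(theta) = 30/(sqrt(8)*sqrt(113)) = 30/sqrt(904) = 0.997785
theta = arccos(30/sqrt(904)) = 3.8141 degrees

a·b = 30, theta = 3.8141 deg


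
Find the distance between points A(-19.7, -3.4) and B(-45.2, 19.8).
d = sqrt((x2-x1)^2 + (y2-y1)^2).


dx = -45.2 + 19.7 = -25.5
dy = 19.8 + 3.4 = 23.2
d = sqrt(650.25 + 538.24) = sqrt(1188.49) = 34.4745

34.4745


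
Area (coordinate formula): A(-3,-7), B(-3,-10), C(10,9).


-3*(-10-9) = 57
-3*(9+ 7) = -48
10*(-7+ 10) = 30
sum = 39
Area = |39|/2 = 19.5000

19.5000 sq units


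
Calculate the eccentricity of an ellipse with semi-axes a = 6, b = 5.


c = sqrt(36-25) = sqrt(11) = 3.3166
e = c/a = sqrt(11)/6 = 0.5528

e = 0.5528


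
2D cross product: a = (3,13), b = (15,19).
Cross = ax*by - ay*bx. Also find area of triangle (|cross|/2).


cross = 3*19 - 13*15 = 57 - 195 = -138
Triangle area = |-138|/2 = 138/2 = 69.0000

cross = -138, triangle area = 69.0000


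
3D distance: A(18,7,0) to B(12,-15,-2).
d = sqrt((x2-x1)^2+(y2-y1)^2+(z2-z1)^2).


dx=-6, dy=-22, dz=-2
d = sqrt(36+484+4) = sqrt(524) = 22.8910

22.8910


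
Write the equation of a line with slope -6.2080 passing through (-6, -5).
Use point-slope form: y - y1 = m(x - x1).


y + 5 = -6.2080(x + 6)
y = -6.2080x - 5 + 6.2080*(-6)
y = -6.2080x - 42.2480

y = -6.2080x - 42.2480


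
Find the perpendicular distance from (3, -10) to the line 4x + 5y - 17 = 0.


|4*3 + 5*(-10) - 17| = |-55| = 55
sqrt(16 + 25) = sqrt(41) = 6.4031
d = 55/sqrt(41) = 8.5896

8.5896


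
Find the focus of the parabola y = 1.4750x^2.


a = 1.4750
4a = 5.9000
focus = (0, 1/5.9000) = (0, 0.1695)

Focus = (0, 0.1695)


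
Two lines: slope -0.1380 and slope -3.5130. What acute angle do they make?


m1-m2 = 3.375
1+m1*m2 = 1.484794
tan(theta) = |3.375/1.484794| = 2.273043
theta = arctan(|3.375/1.484794|) = 66.2534 degrees (acute angle)

66.2534 degrees


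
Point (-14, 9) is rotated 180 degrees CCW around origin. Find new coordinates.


cos(180) = -1, sin(180) = 0
x' = -14*(-1) - 9*0 = 14
y' = -14*0 + 9*(-1) = -9

(14, -9)


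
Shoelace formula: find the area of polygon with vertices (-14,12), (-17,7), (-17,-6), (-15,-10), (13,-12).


sum(xi*y_{i+1}) = -14*7 - 17*(-6) - 17*(-10) - 15*(-12) + 13*12 = 510
sum(yi*x_{i+1}) = 12*(-17) + 7*(-17) - 6*(-15) - 10*13 - 12*(-14) = -195
Area = |510 + 195|/2 = 705/2 = 352.5000

352.5000 sq units


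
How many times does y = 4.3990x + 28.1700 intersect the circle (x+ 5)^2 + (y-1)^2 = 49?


Substitute y = 4.3990x + 28.1700: (x+ 5)^2 + (4.3990x+28.1700-1)^2 = 49
Expand to Ax^2 + Bx + C = 0, where b-k = 27.17
A = 1+m^2 = 20.351201
B = 2(m(b-k) - h) = 2(4.3990*27.17 + 5) = 249.04166
C = h^2 + (b-k)^2 - r^2 = 25 + 738.2089 - 49 = 714.2089
disc = B^2-4AC = 62021.7484 - 58140.0355 = 3881.7129
disc > 0

2 intersection points


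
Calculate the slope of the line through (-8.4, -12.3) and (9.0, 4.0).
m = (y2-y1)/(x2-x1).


dy = 4.0 + 12.3 = 16.3
dx = 9.0 + 8.4 = 17.4
m = 16.3/17.4 = 0.9368

m = 0.9368


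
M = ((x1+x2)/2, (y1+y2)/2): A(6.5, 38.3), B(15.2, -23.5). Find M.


Mx = (6.5 + 15.2)/2 = 21.7/2 = 10.8500
My = (38.3 - 23.5)/2 = 14.8/2 = 7.4000

(10.8500, 7.4000)


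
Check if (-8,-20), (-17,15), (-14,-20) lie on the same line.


-8*(15+ 20) - 17*(-20+ 20) - 14*(-20-15)
= -280 + 0 + 490 = 210

No, not collinear (determinant = 210)


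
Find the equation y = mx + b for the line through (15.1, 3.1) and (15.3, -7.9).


m = (-11.0)/(0.2) = -55.0000
b = y1 - m*x1 = 3.1 - (-11.0*15.1)/(0.2) = 3.1 + 830.5000 = 833.6000

y = -55.0000x + 833.6000


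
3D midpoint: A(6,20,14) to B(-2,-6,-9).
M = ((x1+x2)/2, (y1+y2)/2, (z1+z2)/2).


Mx = (6- 2)/2 = 2.0000
My = (20- 6)/2 = 7.0000
Mz = (14- 9)/2 = 2.5000

M = (2.0000, 7.0000, 2.5000)


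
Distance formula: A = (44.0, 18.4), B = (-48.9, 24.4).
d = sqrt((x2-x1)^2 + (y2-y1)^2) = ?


dx = -48.9 - 44.0 = -92.9
dy = 24.4 - 18.4 = 6.0
d = sqrt(8630.41 + 36.0) = sqrt(8666.41) = 93.0936

93.0936


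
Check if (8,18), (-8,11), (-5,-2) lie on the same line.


8*(11+ 2) - 8*(-2-18) - 5*(18-11)
= 104 + 160 - 35 = 229

No, not collinear (determinant = 229)


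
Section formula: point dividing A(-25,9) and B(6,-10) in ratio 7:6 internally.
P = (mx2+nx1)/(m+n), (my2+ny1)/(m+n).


Px = (7*6 + 6*(-25))/13 = -108/13 = -8.3077
Py = (7*(-10) + 6*9)/13 = -16/13 = -1.2308

P = (-8.3077, -1.2308)


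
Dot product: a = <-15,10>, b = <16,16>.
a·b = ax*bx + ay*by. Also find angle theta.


a·b = -15*16 + 10*16 = -240 + 160 = -80
|a| = sqrt(225+100) = 18.0278
|b| = sqrt(256+256) = 22.6274
cos(theta) = -80/(sqrt(325)*sqrt(512)) = -80/sqrt(166400) = -0.196116
theta = arccos(-80/sqrt(166400)) = 101.3099 degrees

a·b = -80, theta = 101.3099 deg


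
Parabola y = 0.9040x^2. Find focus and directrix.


a = 0.9040
1/(4a) = 0.2765
Focus = (0, 0.2765)
Directrix: y = -0.2765

Focus = (0, 0.2765), Directrix: y = -0.2765


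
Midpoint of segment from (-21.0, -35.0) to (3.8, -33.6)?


Mx = (-21.0 + 3.8)/2 = -17.2/2 = -8.6000
My = (-35.0 - 33.6)/2 = -68.6/2 = -34.3000

(-8.6000, -34.3000)


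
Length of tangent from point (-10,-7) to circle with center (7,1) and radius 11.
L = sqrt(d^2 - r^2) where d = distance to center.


d = sqrt((-10-7)^2 + (-7-1)^2) = sqrt(289+64) = 18.7883
L = sqrt(353.0000 - 121) = sqrt(232.0000) = 15.2315

15.2315


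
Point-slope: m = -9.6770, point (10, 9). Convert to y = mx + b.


y - 9 = -9.6770(x - 10)
y = -9.6770x + 9 + 9.6770*10
y = -9.6770x + 105.7700

y = -9.6770x + 105.7700


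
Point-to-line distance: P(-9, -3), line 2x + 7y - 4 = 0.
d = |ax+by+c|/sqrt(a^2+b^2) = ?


|2*(-9) + 7*(-3) - 4| = |-43| = 43
sqrt(4 + 49) = sqrt(53) = 7.2801
d = 43/sqrt(53) = 5.9065

5.9065


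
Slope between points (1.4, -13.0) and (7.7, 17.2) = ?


dy = 17.2 + 13.0 = 30.2
dx = 7.7 - 1.4 = 6.3
m = 30.2/6.3 = 4.7937

m = 4.7937


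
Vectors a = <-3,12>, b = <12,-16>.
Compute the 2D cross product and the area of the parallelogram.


cross = -3*(-16) - 12*12 = 48 - 144 = -96
Parallelogram area = |-96| = 96

cross = -96, parallelogram area = 96


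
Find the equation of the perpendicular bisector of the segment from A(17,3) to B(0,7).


Midpoint = (8.5, 5)
Slope of AB = dy/dx = 4/(-17) = -0.2353
Perp slope = -dx/dy = 17/4 = 4.2500
b = My - (perp slope)*Mx = 5 + (-17*8.5)/4 = 5 - 36.1250 = -31.1250

y = 4.2500x - 31.1250


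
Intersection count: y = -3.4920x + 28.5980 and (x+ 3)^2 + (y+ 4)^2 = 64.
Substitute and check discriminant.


Substitute y = -3.4920x + 28.5980: (x+ 3)^2 + (-3.4920x+28.5980+ 4)^2 = 64
Expand to Ax^2 + Bx + C = 0, where b-k = 32.598
A = 1+m^2 = 13.194064
B = 2(m(b-k) - h) = 2(-3.4920*32.598 + 3) = -221.664432
C = h^2 + (b-k)^2 - r^2 = 9 + 1062.629604 - 64 = 1007.629604
disc = B^2-4AC = 49135.1204 - 53178.9179 = -4043.7975
disc < 0

0 intersection points


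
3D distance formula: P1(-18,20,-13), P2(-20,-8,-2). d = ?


dx=-2, dy=-28, dz=11
d = sqrt(4+784+121) = sqrt(909) = 30.1496

30.1496


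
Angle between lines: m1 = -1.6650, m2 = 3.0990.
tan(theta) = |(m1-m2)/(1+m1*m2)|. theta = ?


m1-m2 = -4.764
1+m1*m2 = -4.159835
tan(theta) = |-4.764/(-4.159835)| = 1.145238
theta = arctan(|-4.764/(-4.159835)|) = 48.8732 degrees (acute angle)

48.8732 degrees


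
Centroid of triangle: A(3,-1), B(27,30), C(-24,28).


Gx = (3+27- 24)/3 = 6/3 = 2.0000
Gy = (-1+30+28)/3 = 57/3 = 19.0000

G = (2.0000, 19.0000)


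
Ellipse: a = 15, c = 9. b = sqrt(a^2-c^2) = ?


b^2 = 15^2 - (9)^2 = 225 - 81 = 144
b = sqrt(144) = 12

b = 12


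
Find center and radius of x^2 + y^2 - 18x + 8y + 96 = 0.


h = -D/2 = 18/2 = 9
k = -E/2 = -8/2 = -4
r^2 = h^2 + k^2 - F = 81 + 16 - 96 = 1
r = 1

Center (9, -4), radius = 1


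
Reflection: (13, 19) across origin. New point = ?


Reflection rule for origin: (-x, -y)
(13, 19) -> (-13, -19)

(-13, -19)


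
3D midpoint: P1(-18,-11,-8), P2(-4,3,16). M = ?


Mx = (-18- 4)/2 = -11.0000
My = (-11+3)/2 = -4.0000
Mz = (-8+16)/2 = 4.0000

M = (-11.0000, -4.0000, 4.0000)


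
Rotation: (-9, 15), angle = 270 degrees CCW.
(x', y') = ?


cos(270) = 0, sin(270) = -1
x' = -9*0 - 15*(-1) = 15
y' = -9*(-1) + 15*0 = 9

(15, 9)


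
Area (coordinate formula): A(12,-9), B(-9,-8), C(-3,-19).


12*(-8+ 19) = 132
-9*(-19+ 9) = 90
-3*(-9+ 8) = 3
sum = 225
Area = |225|/2 = 112.5000

112.5000 sq units


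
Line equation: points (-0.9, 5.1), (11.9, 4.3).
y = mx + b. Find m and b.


m = (-0.8)/(12.8) = -0.0625
b = y1 - m*x1 = 5.1 - (-0.8*(-0.9))/(12.8) = 5.1 - 0.0562 = 5.0438

y = -0.0625x + 5.0438


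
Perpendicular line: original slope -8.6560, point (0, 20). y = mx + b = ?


Perpendicular slope = -1/m1 = -1/(-8.6560) = 0.1155
b2 = y0 - m2*x0 = 20 + 0/(-8.6560) = 20 + 0 = 20.0000

y = 0.1155x + 20.0000


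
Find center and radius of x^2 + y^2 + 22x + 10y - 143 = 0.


h = -D/2 = -22/2 = -11
k = -E/2 = -10/2 = -5
r^2 = h^2 + k^2 - F = 121 + 25 + 143 = 289
r = 17

Center (-11, -5), radius = 17


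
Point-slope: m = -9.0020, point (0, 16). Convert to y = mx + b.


y - 16 = -9.0020(x - 0)
y = -9.0020x + 16 + 9.0020*0
y = -9.0020x + 16.0000

y = -9.0020x + 16.0000


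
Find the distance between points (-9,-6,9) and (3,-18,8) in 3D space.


dx=12, dy=-12, dz=-1
d = sqrt(144+144+1) = sqrt(289) = 17.0000

17.0000


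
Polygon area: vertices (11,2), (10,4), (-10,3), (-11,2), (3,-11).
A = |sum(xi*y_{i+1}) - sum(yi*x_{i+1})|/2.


sum(xi*y_{i+1}) = 11*4 + 10*3 - 10*2 - 11*(-11) + 3*2 = 181
sum(yi*x_{i+1}) = 2*10 + 4*(-10) + 3*(-11) + 2*3 - 11*11 = -168
Area = |181 + 168|/2 = 349/2 = 174.5000

174.5000 sq units


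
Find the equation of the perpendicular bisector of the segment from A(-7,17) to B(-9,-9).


Midpoint = (-8, 4)
Slope of AB = dy/dx = -26/(-2) = 13.0000
Perp slope = -dx/dy = -2/26 = -0.0769
b = My - (perp slope)*Mx = 4 + (-2*(-8))/(-26) = 4 - 0.6154 = 3.3846

y = -0.0769x + 3.3846


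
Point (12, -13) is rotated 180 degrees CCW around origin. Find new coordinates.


cos(180) = -1, sin(180) = 0
x' = 12*(-1) + 13*0 = -12
y' = 12*0 - 13*(-1) = 13

(-12, 13)


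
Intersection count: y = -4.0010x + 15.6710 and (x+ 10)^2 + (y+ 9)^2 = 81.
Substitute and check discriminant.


Substitute y = -4.0010x + 15.6710: (x+ 10)^2 + (-4.0010x+15.6710+ 9)^2 = 81
Expand to Ax^2 + Bx + C = 0, where b-k = 24.671
A = 1+m^2 = 17.008001
B = 2(m(b-k) - h) = 2(-4.0010*24.671 + 10) = -177.417342
C = h^2 + (b-k)^2 - r^2 = 100 + 608.658241 - 81 = 627.658241
disc = B^2-4AC = 31476.9132 - 42700.8480 = -11223.9348
disc < 0

0 intersection points


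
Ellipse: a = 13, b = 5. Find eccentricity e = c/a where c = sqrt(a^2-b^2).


c = sqrt(169-25) = sqrt(144) = 12.0000
e = c/a = 12/13 = 0.9231

e = 0.9231


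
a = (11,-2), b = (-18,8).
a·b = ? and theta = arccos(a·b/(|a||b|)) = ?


a·b = 11*(-18) - 2*8 = -198 - 16 = -214
|a| = sqrt(121+4) = 11.1803
|b| = sqrt(324+64) = 19.6977
cos(theta) = -214/(sqrt(125)*sqrt(388)) = -214/sqrt(48500) = -0.971724
theta = arccos(-214/sqrt(48500)) = 166.3424 degrees

a·b = -214, theta = 166.3424 deg


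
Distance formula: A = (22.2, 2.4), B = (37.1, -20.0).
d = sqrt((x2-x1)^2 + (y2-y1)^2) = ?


dx = 37.1 - 22.2 = 14.9
dy = -20.0 - 2.4 = -22.4
d = sqrt(222.01 + 501.76) = sqrt(723.77) = 26.9030

26.9030


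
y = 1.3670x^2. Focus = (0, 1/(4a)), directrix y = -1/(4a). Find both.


a = 1.3670
1/(4a) = 0.1829
Focus = (0, 0.1829)
Directrix: y = -0.1829

Focus = (0, 0.1829), Directrix: y = -0.1829


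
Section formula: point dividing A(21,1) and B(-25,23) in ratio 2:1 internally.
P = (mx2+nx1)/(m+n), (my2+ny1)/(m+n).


Px = (2*(-25) + 1*21)/3 = -29/3 = -9.6667
Py = (2*23 + 1*1)/3 = 47/3 = 15.6667

P = (-9.6667, 15.6667)


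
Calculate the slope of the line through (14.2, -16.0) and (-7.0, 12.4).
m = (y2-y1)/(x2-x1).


dy = 12.4 + 16.0 = 28.4
dx = -7.0 - 14.2 = -21.2
m = 28.4/(-21.2) = -1.3396

m = -1.3396


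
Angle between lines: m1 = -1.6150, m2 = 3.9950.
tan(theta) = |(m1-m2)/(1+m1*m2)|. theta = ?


m1-m2 = -5.61
1+m1*m2 = -5.451925
tan(theta) = |-5.61/(-5.451925)| = 1.028994
theta = arctan(|-5.61/(-5.451925)|) = 45.8187 degrees (acute angle)

45.8187 degrees


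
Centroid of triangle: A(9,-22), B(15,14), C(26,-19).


Gx = (9+15+26)/3 = 50/3 = 16.6667
Gy = (-22+14- 19)/3 = -27/3 = -9.0000

G = (16.6667, -9.0000)


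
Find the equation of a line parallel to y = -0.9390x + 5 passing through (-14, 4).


Parallel lines have equal slopes.
m2 = -0.9390
b2 = 4 + 0.9390*(-14) = -9.1460

y = -0.9390x - 9.1460


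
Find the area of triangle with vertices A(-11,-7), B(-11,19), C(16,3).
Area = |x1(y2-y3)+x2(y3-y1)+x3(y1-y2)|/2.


-11*(19-3) = -176
-11*(3+ 7) = -110
16*(-7-19) = -416
sum = -702
Area = |-702|/2 = 351.0000

351.0000 sq units


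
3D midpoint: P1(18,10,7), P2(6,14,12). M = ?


Mx = (18+6)/2 = 12.0000
My = (10+14)/2 = 12.0000
Mz = (7+12)/2 = 9.5000

M = (12.0000, 12.0000, 9.5000)


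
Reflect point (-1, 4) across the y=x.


Reflection rule for y=x: (y, x)
(-1, 4) -> (4, -1)

(4, -1)


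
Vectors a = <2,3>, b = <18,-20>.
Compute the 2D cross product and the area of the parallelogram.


cross = 2*(-20) - 3*18 = -40 - 54 = -94
Parallelogram area = |-94| = 94

cross = -94, parallelogram area = 94


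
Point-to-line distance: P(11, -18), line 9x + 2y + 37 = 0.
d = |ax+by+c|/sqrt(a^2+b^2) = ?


|9*11 + 2*(-18) + 37| = |100| = 100
sqrt(81 + 4) = sqrt(85) = 9.2195
d = 100/sqrt(85) = 10.8465

10.8465


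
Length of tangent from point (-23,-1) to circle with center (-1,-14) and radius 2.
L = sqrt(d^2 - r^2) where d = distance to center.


d = sqrt((-23+ 1)^2 + (-1+ 14)^2) = sqrt(484+169) = 25.5539
L = sqrt(653.0000 - 4) = sqrt(649.0000) = 25.4755

25.4755


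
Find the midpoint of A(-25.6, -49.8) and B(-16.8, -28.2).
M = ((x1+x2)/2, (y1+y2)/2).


Mx = (-25.6 - 16.8)/2 = -42.4/2 = -21.2000
My = (-49.8 - 28.2)/2 = -78.0/2 = -39.0000

(-21.2000, -39.0000)


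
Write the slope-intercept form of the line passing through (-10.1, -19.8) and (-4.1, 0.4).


m = (20.2)/(6.0) = 3.3667
b = y1 - m*x1 = -19.8 - (20.2*(-10.1))/(6.0) = -19.8 + 34.0033 = 14.2033

y = 3.3667x + 14.2033


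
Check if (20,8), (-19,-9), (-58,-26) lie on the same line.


20*(-9+ 26) - 19*(-26-8) - 58*(8+ 9)
= 340 + 646 - 986 = 0

Yes, collinear (determinant = 0)


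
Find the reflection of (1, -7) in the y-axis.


Reflection rule for y-axis: (-x, y)
(1, -7) -> (-1, -7)

(-1, -7)


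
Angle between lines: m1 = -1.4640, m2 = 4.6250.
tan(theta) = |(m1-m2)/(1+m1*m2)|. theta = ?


m1-m2 = -6.089
1+m1*m2 = -5.771
tan(theta) = |-6.089/(-5.771)| = 1.055103
theta = arctan(|-6.089/(-5.771)|) = 46.5359 degrees (acute angle)

46.5359 degrees


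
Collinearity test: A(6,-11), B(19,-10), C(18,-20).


6*(-10+ 20) + 19*(-20+ 11) + 18*(-11+ 10)
= 60 - 171 - 18 = -129

No, not collinear (determinant = -129)


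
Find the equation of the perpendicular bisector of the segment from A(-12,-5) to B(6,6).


Midpoint = (-3, 0.5)
Slope of AB = dy/dx = 11/18 = 0.6111
Perp slope = -dx/dy = -18/11 = -1.6364
b = My - (perp slope)*Mx = 0.5 + (18*(-3))/11 = 0.5 - 4.9091 = -4.4091

y = -1.6364x - 4.4091


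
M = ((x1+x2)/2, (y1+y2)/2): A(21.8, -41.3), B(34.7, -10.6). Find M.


Mx = (21.8 + 34.7)/2 = 56.5/2 = 28.2500
My = (-41.3 - 10.6)/2 = -51.9/2 = -25.9500

(28.2500, -25.9500)


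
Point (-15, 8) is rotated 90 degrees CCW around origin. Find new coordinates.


cos(90) = 0, sin(90) = 1
x' = -15*0 - 8*1 = -8
y' = -15*1 + 8*0 = -15

(-8, -15)


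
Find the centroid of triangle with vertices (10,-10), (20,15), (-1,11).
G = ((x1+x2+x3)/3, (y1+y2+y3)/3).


Gx = (10+20- 1)/3 = 29/3 = 9.6667
Gy = (-10+15+11)/3 = 16/3 = 5.3333

G = (9.6667, 5.3333)


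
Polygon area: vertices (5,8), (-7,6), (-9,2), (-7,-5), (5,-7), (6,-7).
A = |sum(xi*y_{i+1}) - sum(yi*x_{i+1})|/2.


sum(xi*y_{i+1}) = 5*6 - 7*2 - 9*(-5) - 7*(-7) + 5*(-7) + 6*8 = 123
sum(yi*x_{i+1}) = 8*(-7) + 6*(-9) + 2*(-7) - 5*5 - 7*6 - 7*5 = -226
Area = |123 + 226|/2 = 349/2 = 174.5000

174.5000 sq units


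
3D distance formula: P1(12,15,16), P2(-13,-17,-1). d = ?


dx=-25, dy=-32, dz=-17
d = sqrt(625+1024+289) = sqrt(1938) = 44.0227

44.0227


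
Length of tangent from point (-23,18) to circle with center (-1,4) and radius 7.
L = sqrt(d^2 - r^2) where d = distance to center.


d = sqrt((-23+ 1)^2 + (18-4)^2) = sqrt(484+196) = 26.0768
L = sqrt(680.0000 - 49) = sqrt(631.0000) = 25.1197

25.1197


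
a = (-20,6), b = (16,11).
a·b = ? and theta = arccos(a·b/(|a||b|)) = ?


a·b = -20*16 + 6*11 = -320 + 66 = -254
|a| = sqrt(400+36) = 20.8806
|b| = sqrt(256+121) = 19.4165
cos(theta) = -254/(sqrt(436)*sqrt(377)) = -254/sqrt(164372) = -0.626498
theta = arccos(-254/sqrt(164372)) = 128.7922 degrees

a·b = -254, theta = 128.7922 deg


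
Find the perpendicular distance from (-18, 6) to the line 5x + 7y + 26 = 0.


|5*(-18) + 7*6 + 26| = |-22| = 22
sqrt(25 + 49) = sqrt(74) = 8.6023
d = 22/sqrt(74) = 2.5574

2.5574


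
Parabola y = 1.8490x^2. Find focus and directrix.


a = 1.8490
1/(4a) = 0.1352
Focus = (0, 0.1352)
Directrix: y = -0.1352

Focus = (0, 0.1352), Directrix: y = -0.1352


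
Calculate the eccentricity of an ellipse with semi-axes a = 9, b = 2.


c = sqrt(81-4) = sqrt(77) = 8.7750
e = c/a = sqrt(77)/9 = 0.9750

e = 0.9750


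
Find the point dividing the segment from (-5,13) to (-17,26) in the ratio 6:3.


Px = (6*(-17) + 3*(-5))/9 = -117/9 = -13.0000
Py = (6*26 + 3*13)/9 = 195/9 = 21.6667

P = (-13.0000, 21.6667)


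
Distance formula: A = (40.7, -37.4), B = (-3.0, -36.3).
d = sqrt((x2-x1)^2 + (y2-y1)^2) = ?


dx = -3.0 - 40.7 = -43.7
dy = -36.3 + 37.4 = 1.1
d = sqrt(1909.69 + 1.21) = sqrt(1910.9) = 43.7138

43.7138


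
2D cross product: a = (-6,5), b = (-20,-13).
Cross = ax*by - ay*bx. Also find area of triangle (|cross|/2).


cross = -6*(-13) - 5*(-20) = 78 + 100 = 178
Triangle area = |178|/2 = 178/2 = 89.0000

cross = 178, triangle area = 89.0000


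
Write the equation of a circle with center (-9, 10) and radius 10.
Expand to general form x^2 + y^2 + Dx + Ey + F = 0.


(x+ 9)^2 + (y-10)^2 = 10^2
D = -2h = 18, E = -2k = -20
F = h^2+k^2-r^2 = 81+100-100 = 81

x^2 + y^2 + 18x - 20y + 81 = 0


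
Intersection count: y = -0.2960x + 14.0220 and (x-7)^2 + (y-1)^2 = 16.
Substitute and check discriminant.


Substitute y = -0.2960x + 14.0220: (x-7)^2 + (-0.2960x+14.0220-1)^2 = 16
Expand to Ax^2 + Bx + C = 0, where b-k = 13.022
A = 1+m^2 = 1.087616
B = 2(m(b-k) - h) = 2(-0.2960*13.022 - 7) = -21.709024
C = h^2 + (b-k)^2 - r^2 = 49 + 169.572484 - 16 = 202.572484
disc = B^2-4AC = 471.2817 - 881.2843 = -410.0026
disc < 0

0 intersection points


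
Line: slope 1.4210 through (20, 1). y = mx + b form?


y - 1 = 1.4210(x - 20)
y = 1.4210x + 1 - 1.4210*20
y = 1.4210x - 27.4200

y = 1.4210x - 27.4200


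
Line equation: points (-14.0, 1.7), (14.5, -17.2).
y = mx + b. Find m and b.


m = (-18.9)/(28.5) = -0.6632
b = y1 - m*x1 = 1.7 - (-18.9*(-14.0))/(28.5) = 1.7 - 9.2842 = -7.5842

y = -0.6632x - 7.5842


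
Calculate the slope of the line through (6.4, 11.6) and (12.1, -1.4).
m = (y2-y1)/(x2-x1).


dy = -1.4 - 11.6 = -13.0
dx = 12.1 - 6.4 = 5.7
m = -13.0/5.7 = -2.2807

m = -2.2807


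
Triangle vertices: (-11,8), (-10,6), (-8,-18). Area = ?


-11*(6+ 18) = -264
-10*(-18-8) = 260
-8*(8-6) = -16
sum = -20
Area = |-20|/2 = 10.0000

10.0000 sq units


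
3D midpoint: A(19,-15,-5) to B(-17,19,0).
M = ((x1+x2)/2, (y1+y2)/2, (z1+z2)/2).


Mx = (19- 17)/2 = 1.0000
My = (-15+19)/2 = 2.0000
Mz = (-5+0)/2 = -2.5000

M = (1.0000, 2.0000, -2.5000)


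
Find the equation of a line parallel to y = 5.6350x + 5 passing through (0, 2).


Parallel lines have equal slopes.
m2 = 5.6350
b2 = 2 - 5.6350*0 = 2.0000

y = 5.6350x + 2.0000


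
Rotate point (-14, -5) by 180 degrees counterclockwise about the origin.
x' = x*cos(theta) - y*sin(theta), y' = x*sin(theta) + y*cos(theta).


cos(180) = -1, sin(180) = 0
x' = -14*(-1) + 5*0 = 14
y' = -14*0 - 5*(-1) = 5

(14, 5)


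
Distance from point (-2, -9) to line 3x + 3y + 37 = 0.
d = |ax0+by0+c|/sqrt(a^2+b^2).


|3*(-2) + 3*(-9) + 37| = |4| = 4
sqrt(9 + 9) = sqrt(18) = 4.2426
d = 4/sqrt(18) = 0.9428

0.9428


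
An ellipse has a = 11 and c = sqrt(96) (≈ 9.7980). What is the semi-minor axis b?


b^2 = 11^2 - (sqrt(96))^2 = 121 - 96 = 25
b = sqrt(25) = 5

b = 5


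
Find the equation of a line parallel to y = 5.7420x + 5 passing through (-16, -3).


Parallel lines have equal slopes.
m2 = 5.7420
b2 = -3 - 5.7420*(-16) = 88.8720

y = 5.7420x + 88.8720


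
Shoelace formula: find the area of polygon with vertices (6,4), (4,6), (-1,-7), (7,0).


sum(xi*y_{i+1}) = 6*6 + 4*(-7) - 1*0 + 7*4 = 36
sum(yi*x_{i+1}) = 4*4 + 6*(-1) - 7*7 + 0*6 = -39
Area = |36 + 39|/2 = 75/2 = 37.5000

37.5000 sq units


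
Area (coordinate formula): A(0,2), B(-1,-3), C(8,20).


0*(-3-20) = 0
-1*(20-2) = -18
8*(2+ 3) = 40
sum = 22
Area = |22|/2 = 11.0000

11.0000 sq units


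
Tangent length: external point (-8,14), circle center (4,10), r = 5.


d = sqrt((-8-4)^2 + (14-10)^2) = sqrt(144+16) = 12.6491
L = sqrt(160.0000 - 25) = sqrt(135.0000) = 11.6190

11.6190


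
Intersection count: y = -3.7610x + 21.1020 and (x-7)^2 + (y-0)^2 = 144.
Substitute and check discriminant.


Substitute y = -3.7610x + 21.1020: (x-7)^2 + (-3.7610x+21.1020-0)^2 = 144
Expand to Ax^2 + Bx + C = 0, where b-k = 21.102
A = 1+m^2 = 15.145121
B = 2(m(b-k) - h) = 2(-3.7610*21.102 - 7) = -172.729244
C = h^2 + (b-k)^2 - r^2 = 49 + 445.294404 - 144 = 350.294404
disc = B^2-4AC = 29835.3917 - 21221.0045 = 8614.3872
disc > 0

2 intersection points


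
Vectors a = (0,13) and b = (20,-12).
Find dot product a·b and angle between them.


a·b = 0*20 + 13*(-12) = 0 - 156 = -156
|a| = sqrt(0+169) = 13.0000
|b| = sqrt(400+144) = 23.3238
cos(theta) = -156/(sqrt(169)*sqrt(544)) = -156/sqrt(91936) = -0.514496
theta = arccos(-156/sqrt(91936)) = 120.9638 degrees

a·b = -156, theta = 120.9638 deg


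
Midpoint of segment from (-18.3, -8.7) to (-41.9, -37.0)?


Mx = (-18.3 - 41.9)/2 = -60.2/2 = -30.1000
My = (-8.7 - 37.0)/2 = -45.7/2 = -22.8500

(-30.1000, -22.8500)


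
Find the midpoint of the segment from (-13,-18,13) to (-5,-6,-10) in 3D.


Mx = (-13- 5)/2 = -9.0000
My = (-18- 6)/2 = -12.0000
Mz = (13- 10)/2 = 1.5000

M = (-9.0000, -12.0000, 1.5000)


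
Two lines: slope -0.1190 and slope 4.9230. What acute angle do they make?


m1-m2 = -5.042
1+m1*m2 = 0.414163
tan(theta) = |-5.042/0.414163| = 12.173951
theta = arctan(|-5.042/0.414163|) = 85.3041 degrees (acute angle)

85.3041 degrees


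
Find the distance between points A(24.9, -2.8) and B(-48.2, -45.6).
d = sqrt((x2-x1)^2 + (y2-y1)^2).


dx = -48.2 - 24.9 = -73.1
dy = -45.6 + 2.8 = -42.8
d = sqrt(5343.61 + 1831.84) = sqrt(7175.45) = 84.7080

84.7080


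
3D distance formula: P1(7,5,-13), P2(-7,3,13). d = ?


dx=-14, dy=-2, dz=26
d = sqrt(196+4+676) = sqrt(876) = 29.5973

29.5973


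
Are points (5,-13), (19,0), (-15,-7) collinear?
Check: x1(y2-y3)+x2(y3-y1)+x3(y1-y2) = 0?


5*(0+ 7) + 19*(-7+ 13) - 15*(-13-0)
= 35 + 114 + 195 = 344

No, not collinear (determinant = 344)


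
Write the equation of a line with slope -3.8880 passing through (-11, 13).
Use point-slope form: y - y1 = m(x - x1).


y - 13 = -3.8880(x + 11)
y = -3.8880x + 13 + 3.8880*(-11)
y = -3.8880x - 29.7680

y = -3.8880x - 29.7680


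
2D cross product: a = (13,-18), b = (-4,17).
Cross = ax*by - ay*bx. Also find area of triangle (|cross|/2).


cross = 13*17 + 18*(-4) = 221 - 72 = 149
Triangle area = |149|/2 = 149/2 = 74.5000

cross = 149, triangle area = 74.5000


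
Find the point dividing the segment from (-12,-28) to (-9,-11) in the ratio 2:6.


Px = (2*(-9) + 6*(-12))/8 = -90/8 = -11.2500
Py = (2*(-11) + 6*(-28))/8 = -190/8 = -23.7500

P = (-11.2500, -23.7500)


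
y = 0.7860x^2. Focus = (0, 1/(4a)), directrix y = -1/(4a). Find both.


a = 0.7860
1/(4a) = 0.3181
Focus = (0, 0.3181)
Directrix: y = -0.3181

Focus = (0, 0.3181), Directrix: y = -0.3181


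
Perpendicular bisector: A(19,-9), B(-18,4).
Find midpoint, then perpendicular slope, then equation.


Midpoint = (0.5, -2.5)
Slope of AB = dy/dx = 13/(-37) = -0.3514
Perp slope = -dx/dy = 37/13 = 2.8462
b = My - (perp slope)*Mx = -2.5 + (-37*0.5)/13 = -2.5 - 1.4231 = -3.9231

y = 2.8462x - 3.9231


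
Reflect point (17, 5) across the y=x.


Reflection rule for y=x: (y, x)
(17, 5) -> (5, 17)

(5, 17)


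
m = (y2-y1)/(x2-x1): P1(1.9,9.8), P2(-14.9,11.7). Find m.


dy = 11.7 - 9.8 = 1.9
dx = -14.9 - 1.9 = -16.8
m = 1.9/(-16.8) = -0.1131

m = -0.1131


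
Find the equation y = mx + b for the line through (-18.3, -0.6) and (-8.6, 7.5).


m = (8.1)/(9.7) = 0.8351
b = y1 - m*x1 = -0.6 - (8.1*(-18.3))/(9.7) = -0.6 + 15.2814 = 14.6814

y = 0.8351x + 14.6814


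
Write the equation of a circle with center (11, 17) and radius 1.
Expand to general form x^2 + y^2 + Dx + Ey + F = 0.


(x-11)^2 + (y-17)^2 = 1^2
D = -2h = -22, E = -2k = -34
F = h^2+k^2-r^2 = 121+289-1 = 409

x^2 + y^2 - 22x - 34y + 409 = 0


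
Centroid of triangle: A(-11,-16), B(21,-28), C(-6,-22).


Gx = (-11+21- 6)/3 = 4/3 = 1.3333
Gy = (-16- 28- 22)/3 = -66/3 = -22.0000

G = (1.3333, -22.0000)


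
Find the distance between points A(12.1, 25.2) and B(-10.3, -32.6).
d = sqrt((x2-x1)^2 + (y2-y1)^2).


dx = -10.3 - 12.1 = -22.4
dy = -32.6 - 25.2 = -57.8
d = sqrt(501.76 + 3340.84) = sqrt(3842.6) = 61.9887

61.9887


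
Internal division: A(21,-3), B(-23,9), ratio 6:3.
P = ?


Px = (6*(-23) + 3*21)/9 = -75/9 = -8.3333
Py = (6*9 + 3*(-3))/9 = 45/9 = 5.0000

P = (-8.3333, 5.0000)


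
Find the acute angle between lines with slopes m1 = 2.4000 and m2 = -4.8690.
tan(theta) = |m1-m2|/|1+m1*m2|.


m1-m2 = 7.269
1+m1*m2 = -10.6856
tan(theta) = |7.269/(-10.6856)| = 0.680261
theta = arctan(|7.269/(-10.6856)|) = 34.2259 degrees (acute angle)

34.2259 degrees


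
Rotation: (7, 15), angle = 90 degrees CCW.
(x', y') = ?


cos(90) = 0, sin(90) = 1
x' = 7*0 - 15*1 = -15
y' = 7*1 + 15*0 = 7

(-15, 7)


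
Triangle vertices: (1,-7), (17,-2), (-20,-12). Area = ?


1*(-2+ 12) = 10
17*(-12+ 7) = -85
-20*(-7+ 2) = 100
sum = 25
Area = |25|/2 = 12.5000

12.5000 sq units


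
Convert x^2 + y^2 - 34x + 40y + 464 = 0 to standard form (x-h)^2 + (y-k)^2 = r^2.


h = -D/2 = 34/2 = 17
k = -E/2 = -40/2 = -20
r^2 = h^2 + k^2 - F = 289 + 400 - 464 = 225
r = 15

Center (17, -20), radius = 15


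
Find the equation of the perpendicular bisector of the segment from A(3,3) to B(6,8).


Midpoint = (4.5, 5.5)
Slope of AB = dy/dx = 5/3 = 1.6667
Perp slope = -dx/dy = -3/5 = -0.6000
b = My - (perp slope)*Mx = 5.5 + (3*4.5)/5 = 5.5 + 2.7000 = 8.2000

y = -0.6000x + 8.2000


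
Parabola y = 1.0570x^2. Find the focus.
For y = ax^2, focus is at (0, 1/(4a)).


a = 1.0570
4a = 4.2280
focus = (0, 1/4.2280) = (0, 0.2365)

Focus = (0, 0.2365)


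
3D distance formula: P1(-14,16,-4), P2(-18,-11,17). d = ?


dx=-4, dy=-27, dz=21
d = sqrt(16+729+441) = sqrt(1186) = 34.4384

34.4384


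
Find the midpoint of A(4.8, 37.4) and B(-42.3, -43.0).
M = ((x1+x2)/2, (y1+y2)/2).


Mx = (4.8 - 42.3)/2 = -37.5/2 = -18.7500
My = (37.4 - 43.0)/2 = -5.6/2 = -2.8000

(-18.7500, -2.8000)


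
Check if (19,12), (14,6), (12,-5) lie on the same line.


19*(6+ 5) + 14*(-5-12) + 12*(12-6)
= 209 - 238 + 72 = 43

No, not collinear (determinant = 43)


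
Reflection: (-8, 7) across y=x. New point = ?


Reflection rule for y=x: (y, x)
(-8, 7) -> (7, -8)

(7, -8)


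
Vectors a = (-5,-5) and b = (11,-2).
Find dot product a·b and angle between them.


a·b = -5*11 - 5*(-2) = -55 + 10 = -45
|a| = sqrt(25+25) = 7.0711
|b| = sqrt(121+4) = 11.1803
cos(theta) = -45/(sqrt(50)*sqrt(125)) = -45/sqrt(6250) = -0.569210
theta = arccos(-45/sqrt(6250)) = 124.6952 degrees

a·b = -45, theta = 124.6952 deg


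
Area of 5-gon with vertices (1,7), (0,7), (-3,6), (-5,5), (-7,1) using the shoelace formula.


sum(xi*y_{i+1}) = 1*7 + 0*6 - 3*5 - 5*1 - 7*7 = -62
sum(yi*x_{i+1}) = 7*0 + 7*(-3) + 6*(-5) + 5*(-7) + 1*1 = -85
Area = |-62 + 85|/2 = 23/2 = 11.5000

11.5000 sq units


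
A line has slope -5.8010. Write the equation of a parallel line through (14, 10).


Parallel lines have equal slopes.
m2 = -5.8010
b2 = 10 + 5.8010*14 = 91.2140

y = -5.8010x + 91.2140


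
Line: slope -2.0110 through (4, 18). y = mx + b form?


y - 18 = -2.0110(x - 4)
y = -2.0110x + 18 + 2.0110*4
y = -2.0110x + 26.0440

y = -2.0110x + 26.0440


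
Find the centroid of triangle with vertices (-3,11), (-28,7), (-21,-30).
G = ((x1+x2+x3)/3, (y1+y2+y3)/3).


Gx = (-3- 28- 21)/3 = -52/3 = -17.3333
Gy = (11+7- 30)/3 = -12/3 = -4.0000

G = (-17.3333, -4.0000)


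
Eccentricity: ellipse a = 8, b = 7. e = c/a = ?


c = sqrt(64-49) = sqrt(15) = 3.8730
e = c/a = sqrt(15)/8 = 0.4841

e = 0.4841


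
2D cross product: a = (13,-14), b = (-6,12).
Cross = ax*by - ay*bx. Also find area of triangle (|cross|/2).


cross = 13*12 + 14*(-6) = 156 - 84 = 72
Triangle area = |72|/2 = 72/2 = 36.0000

cross = 72, triangle area = 36.0000


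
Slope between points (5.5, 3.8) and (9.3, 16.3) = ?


dy = 16.3 - 3.8 = 12.5
dx = 9.3 - 5.5 = 3.8
m = 12.5/3.8 = 3.2895

m = 3.2895


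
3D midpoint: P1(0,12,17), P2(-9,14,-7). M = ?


Mx = (0- 9)/2 = -4.5000
My = (12+14)/2 = 13.0000
Mz = (17- 7)/2 = 5.0000

M = (-4.5000, 13.0000, 5.0000)


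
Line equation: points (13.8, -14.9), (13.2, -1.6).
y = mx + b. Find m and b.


m = (13.3)/(-0.6) = -22.1667
b = y1 - m*x1 = -14.9 - (13.3*13.8)/(-0.6) = -14.9 + 305.9000 = 291.0000

y = -22.1667x + 291.0000


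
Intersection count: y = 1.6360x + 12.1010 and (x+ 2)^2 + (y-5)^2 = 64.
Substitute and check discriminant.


Substitute y = 1.6360x + 12.1010: (x+ 2)^2 + (1.6360x+12.1010-5)^2 = 64
Expand to Ax^2 + Bx + C = 0, where b-k = 7.101
A = 1+m^2 = 3.676496
B = 2(m(b-k) - h) = 2(1.6360*7.101 + 2) = 27.234472
C = h^2 + (b-k)^2 - r^2 = 4 + 50.424201 - 64 = -9.575799
disc = B^2-4AC = 741.7165 + 140.8215 = 882.5380
disc > 0

2 intersection points


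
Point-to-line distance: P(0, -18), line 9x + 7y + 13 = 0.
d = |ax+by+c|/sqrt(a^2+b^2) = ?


|9*0 + 7*(-18) + 13| = |-113| = 113
sqrt(81 + 49) = sqrt(130) = 11.4018
d = 113/sqrt(130) = 9.9108

9.9108


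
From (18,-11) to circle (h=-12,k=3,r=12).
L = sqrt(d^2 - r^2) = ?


d = sqrt((18+ 12)^2 + (-11-3)^2) = sqrt(900+196) = 33.1059
L = sqrt(1096.0000 - 144) = sqrt(952.0000) = 30.8545

30.8545


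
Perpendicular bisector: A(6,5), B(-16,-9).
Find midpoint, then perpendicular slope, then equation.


Midpoint = (-5, -2)
Slope of AB = dy/dx = -14/(-22) = 0.6364
Perp slope = -dx/dy = -22/14 = -1.5714
b = My - (perp slope)*Mx = -2 + (-22*(-5))/(-14) = -2 - 7.8571 = -9.8571

y = -1.5714x - 9.8571


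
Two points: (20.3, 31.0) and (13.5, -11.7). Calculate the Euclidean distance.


dx = 13.5 - 20.3 = -6.8
dy = -11.7 - 31.0 = -42.7
d = sqrt(46.24 + 1823.29) = sqrt(1869.53) = 43.2381

43.2381


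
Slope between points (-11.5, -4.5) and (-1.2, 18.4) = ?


dy = 18.4 + 4.5 = 22.9
dx = -1.2 + 11.5 = 10.3
m = 22.9/10.3 = 2.2233

m = 2.2233


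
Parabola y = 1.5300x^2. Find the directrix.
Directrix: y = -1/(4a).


a = 1.5300
1/(4a) = 0.1634
directrix: y = -0.1634 = -0.1634

y = -0.1634


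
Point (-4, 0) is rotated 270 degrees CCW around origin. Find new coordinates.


cos(270) = 0, sin(270) = -1
x' = -4*0 - 0*(-1) = 0
y' = -4*(-1) + 0*0 = 4

(0, 4)


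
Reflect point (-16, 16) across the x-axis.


Reflection rule for x-axis: (x, -y)
(-16, 16) -> (-16, -16)

(-16, -16)


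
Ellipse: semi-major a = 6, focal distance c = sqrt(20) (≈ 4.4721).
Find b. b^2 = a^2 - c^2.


b^2 = 6^2 - (sqrt(20))^2 = 36 - 20 = 16
b = sqrt(16) = 4

b = 4


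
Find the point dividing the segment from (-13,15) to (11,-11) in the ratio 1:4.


Px = (1*11 + 4*(-13))/5 = -41/5 = -8.2000
Py = (1*(-11) + 4*15)/5 = 49/5 = 9.8000

P = (-8.2000, 9.8000)


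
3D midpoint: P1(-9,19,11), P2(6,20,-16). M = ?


Mx = (-9+6)/2 = -1.5000
My = (19+20)/2 = 19.5000
Mz = (11- 16)/2 = -2.5000

M = (-1.5000, 19.5000, -2.5000)


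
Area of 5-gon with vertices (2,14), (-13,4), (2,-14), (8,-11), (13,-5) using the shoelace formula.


sum(xi*y_{i+1}) = 2*4 - 13*(-14) + 2*(-11) + 8*(-5) + 13*14 = 310
sum(yi*x_{i+1}) = 14*(-13) + 4*2 - 14*8 - 11*13 - 5*2 = -439
Area = |310 + 439|/2 = 749/2 = 374.5000

374.5000 sq units


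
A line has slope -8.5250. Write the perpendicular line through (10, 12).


Perpendicular slope = -1/m1 = -1/(-8.5250) = 0.1173
b2 = y0 - m2*x0 = 12 + 10/(-8.5250) = 12 - 1.1730 = 10.8270

y = 0.1173x + 10.8270


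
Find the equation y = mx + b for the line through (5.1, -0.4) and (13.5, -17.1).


m = (-16.7)/(8.4) = -1.9881
b = y1 - m*x1 = -0.4 - (-16.7*5.1)/(8.4) = -0.4 + 10.1393 = 9.7393

y = -1.9881x + 9.7393


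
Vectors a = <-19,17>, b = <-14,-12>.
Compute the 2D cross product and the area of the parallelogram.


cross = -19*(-12) - 17*(-14) = 228 + 238 = 466
Parallelogram area = |466| = 466

cross = 466, parallelogram area = 466


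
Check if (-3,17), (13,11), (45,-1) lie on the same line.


-3*(11+ 1) + 13*(-1-17) + 45*(17-11)
= -36 - 234 + 270 = 0

Yes, collinear (determinant = 0)


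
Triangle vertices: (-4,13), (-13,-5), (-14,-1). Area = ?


-4*(-5+ 1) = 16
-13*(-1-13) = 182
-14*(13+ 5) = -252
sum = -54
Area = |-54|/2 = 27.0000

27.0000 sq units


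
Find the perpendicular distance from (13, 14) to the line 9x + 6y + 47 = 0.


|9*13 + 6*14 + 47| = |248| = 248
sqrt(81 + 36) = sqrt(117) = 10.8167
d = 248/sqrt(117) = 22.9276

22.9276


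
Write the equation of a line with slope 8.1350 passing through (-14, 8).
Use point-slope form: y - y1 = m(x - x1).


y - 8 = 8.1350(x + 14)
y = 8.1350x + 8 - 8.1350*(-14)
y = 8.1350x + 121.8900

y = 8.1350x + 121.8900


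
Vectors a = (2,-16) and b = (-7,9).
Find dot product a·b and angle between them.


a·b = 2*(-7) - 16*9 = -14 - 144 = -158
|a| = sqrt(4+256) = 16.1245
|b| = sqrt(49+81) = 11.4018
cos(theta) = -158/(sqrt(260)*sqrt(130)) = -158/sqrt(33800) = -0.859407
theta = arccos(-158/sqrt(33800)) = 149.2500 degrees

a·b = -158, theta = 149.2500 deg


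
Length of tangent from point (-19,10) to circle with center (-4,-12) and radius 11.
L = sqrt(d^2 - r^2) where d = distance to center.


d = sqrt((-19+ 4)^2 + (10+ 12)^2) = sqrt(225+484) = 26.6271
L = sqrt(709.0000 - 121) = sqrt(588.0000) = 24.2487

24.2487


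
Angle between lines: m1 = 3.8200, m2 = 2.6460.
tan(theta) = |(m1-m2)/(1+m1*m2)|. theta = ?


m1-m2 = 1.174
1+m1*m2 = 11.10772
tan(theta) = |1.174/11.10772| = 0.105692
theta = arctan(|1.174/11.10772|) = 6.0333 degrees (acute angle)

6.0333 degrees


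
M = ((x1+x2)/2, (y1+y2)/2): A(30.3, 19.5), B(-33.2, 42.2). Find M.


Mx = (30.3 - 33.2)/2 = -2.9/2 = -1.4500
My = (19.5 + 42.2)/2 = 61.7/2 = 30.8500

(-1.4500, 30.8500)


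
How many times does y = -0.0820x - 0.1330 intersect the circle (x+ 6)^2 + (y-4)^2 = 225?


Substitute y = -0.0820x - 0.1330: (x+ 6)^2 + (-0.0820x- 0.1330-4)^2 = 225
Expand to Ax^2 + Bx + C = 0, where b-k = -4.133
A = 1+m^2 = 1.006724
B = 2(m(b-k) - h) = 2(-0.0820*(-4.133) + 6) = 12.677812
C = h^2 + (b-k)^2 - r^2 = 36 + 17.081689 - 225 = -171.918311
disc = B^2-4AC = 160.7269 + 692.2972 = 853.0241
disc > 0

2 intersection points


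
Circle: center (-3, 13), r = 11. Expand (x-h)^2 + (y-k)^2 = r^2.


(x+ 3)^2 + (y-13)^2 = 11^2
D = -2h = 6, E = -2k = -26
F = h^2+k^2-r^2 = 9+169-121 = 57

x^2 + y^2 + 6x - 26y + 57 = 0


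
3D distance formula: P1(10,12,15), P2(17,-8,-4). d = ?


dx=7, dy=-20, dz=-19
d = sqrt(49+400+361) = sqrt(810) = 28.4605

28.4605


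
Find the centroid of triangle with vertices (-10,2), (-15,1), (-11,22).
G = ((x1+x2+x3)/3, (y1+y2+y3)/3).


Gx = (-10- 15- 11)/3 = -36/3 = -12.0000
Gy = (2+1+22)/3 = 25/3 = 8.3333

G = (-12.0000, 8.3333)


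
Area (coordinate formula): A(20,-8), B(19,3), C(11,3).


20*(3-3) = 0
19*(3+ 8) = 209
11*(-8-3) = -121
sum = 88
Area = |88|/2 = 44.0000

44.0000 sq units


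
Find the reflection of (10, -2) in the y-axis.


Reflection rule for y-axis: (-x, y)
(10, -2) -> (-10, -2)

(-10, -2)


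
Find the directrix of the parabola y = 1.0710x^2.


a = 1.0710
1/(4a) = 0.2334
directrix: y = -0.2334 = -0.2334

y = -0.2334


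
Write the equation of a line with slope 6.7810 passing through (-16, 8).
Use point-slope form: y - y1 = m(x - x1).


y - 8 = 6.7810(x + 16)
y = 6.7810x + 8 - 6.7810*(-16)
y = 6.7810x + 116.4960

y = 6.7810x + 116.4960


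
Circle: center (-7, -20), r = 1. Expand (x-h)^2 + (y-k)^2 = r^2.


(x+ 7)^2 + (y+ 20)^2 = 1^2
D = -2h = 14, E = -2k = 40
F = h^2+k^2-r^2 = 49+400-1 = 448

x^2 + y^2 + 14x + 40y + 448 = 0


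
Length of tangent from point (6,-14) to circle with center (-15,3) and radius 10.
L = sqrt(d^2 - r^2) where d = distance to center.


d = sqrt((6+ 15)^2 + (-14-3)^2) = sqrt(441+289) = 27.0185
L = sqrt(730.0000 - 100) = sqrt(630.0000) = 25.0998

25.0998


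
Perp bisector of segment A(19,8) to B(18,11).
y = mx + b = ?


Midpoint = (18.5, 9.5)
Slope of AB = dy/dx = 3/(-1) = -3.0000
Perp slope = -dx/dy = 1/3 = 0.3333
b = My - (perp slope)*Mx = 9.5 + (-1*18.5)/3 = 9.5 - 6.1667 = 3.3333

y = 0.3333x + 3.3333


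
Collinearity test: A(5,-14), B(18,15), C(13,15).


5*(15-15) + 18*(15+ 14) + 13*(-14-15)
= 0 + 522 - 377 = 145

No, not collinear (determinant = 145)


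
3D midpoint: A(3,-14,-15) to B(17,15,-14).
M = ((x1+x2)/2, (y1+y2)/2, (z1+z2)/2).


Mx = (3+17)/2 = 10.0000
My = (-14+15)/2 = 0.5000
Mz = (-15- 14)/2 = -14.5000

M = (10.0000, 0.5000, -14.5000)


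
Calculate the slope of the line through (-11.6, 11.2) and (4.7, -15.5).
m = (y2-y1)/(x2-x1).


dy = -15.5 - 11.2 = -26.7
dx = 4.7 + 11.6 = 16.3
m = -26.7/16.3 = -1.6380

m = -1.6380
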